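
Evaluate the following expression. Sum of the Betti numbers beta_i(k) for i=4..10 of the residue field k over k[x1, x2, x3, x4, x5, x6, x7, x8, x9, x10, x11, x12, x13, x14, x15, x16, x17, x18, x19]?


Koszul resolution: beta_i(k)=C(n,i), n=19
C(19,4)=3876, C(19,5)=11628, C(19,6)=27132, C(19,7)=50388, C(19,8)=75582, C(19,9)=92378, C(19,10)=92378
Sum=353362


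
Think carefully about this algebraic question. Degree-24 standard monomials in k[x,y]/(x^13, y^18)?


k[x,y], I = (x^13, y^18), d = 24
Need i < 13 and d-i < 18.
Range: 7 <= i <= 12.
H(24) = 6


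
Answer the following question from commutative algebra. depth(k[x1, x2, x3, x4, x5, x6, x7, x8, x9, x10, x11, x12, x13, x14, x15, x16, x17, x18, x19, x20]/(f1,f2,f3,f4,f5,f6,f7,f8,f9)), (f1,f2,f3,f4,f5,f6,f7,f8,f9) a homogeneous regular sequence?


depth(R)=20
depth(R/I)=20-9=11


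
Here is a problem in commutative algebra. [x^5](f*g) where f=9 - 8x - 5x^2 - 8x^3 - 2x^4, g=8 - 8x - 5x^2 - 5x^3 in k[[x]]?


[x^5] = sum a_i*b_j, i+j=5
  -5*-5=25
  -8*-5=40
  -2*-8=16
Sum=81


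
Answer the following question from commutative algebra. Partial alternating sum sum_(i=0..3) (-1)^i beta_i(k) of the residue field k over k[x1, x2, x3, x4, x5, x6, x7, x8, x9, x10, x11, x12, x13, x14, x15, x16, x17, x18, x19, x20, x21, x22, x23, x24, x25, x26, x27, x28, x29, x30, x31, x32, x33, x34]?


Koszul resolution: beta_i(k)=C(n,i), n=34
sum_(i=0..p) (-1)^i C(n,i) = (-1)^p C(n-1,p)
(-1)^3*C(33,3) = (-1)^3*5456 = -5456


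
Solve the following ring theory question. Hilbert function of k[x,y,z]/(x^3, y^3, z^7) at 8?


Need i<3, j<3, k<7 with i+j+k=8.
For each i, j ranges over max(0,8-i-6)..min(2,8-i):
  i=0: j in [2,2] -> 1
  i=1: j in [1,2] -> 2
  i=2: j in [0,2] -> 3
H(8) = 1+2+3 = 6


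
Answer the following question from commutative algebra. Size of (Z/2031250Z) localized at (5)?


5-primary part: 2031250=5^7*26
Size=5^7=78125


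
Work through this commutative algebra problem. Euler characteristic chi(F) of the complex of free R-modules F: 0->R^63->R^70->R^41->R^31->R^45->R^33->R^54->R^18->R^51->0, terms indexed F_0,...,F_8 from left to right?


chi = sum (-1)^i * rank:
(-1)^0*63=63
(-1)^1*70=-70
(-1)^2*41=41
(-1)^3*31=-31
(-1)^4*45=45
(-1)^5*33=-33
(-1)^6*54=54
(-1)^7*18=-18
(-1)^8*51=51
chi=102


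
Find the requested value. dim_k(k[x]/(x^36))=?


Basis: 1,x,...,x^35
dim=36


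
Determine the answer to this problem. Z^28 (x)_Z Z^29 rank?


rank(M(x)N) = rank(M)*rank(N)
28*29 = 812


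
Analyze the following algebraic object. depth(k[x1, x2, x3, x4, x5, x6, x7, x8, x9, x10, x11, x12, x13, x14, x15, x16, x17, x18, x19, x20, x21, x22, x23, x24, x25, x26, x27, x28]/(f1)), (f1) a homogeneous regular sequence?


depth(R)=28
depth(R/I)=28-1=27


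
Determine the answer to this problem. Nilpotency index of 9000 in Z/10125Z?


9000^k mod 10125:
k=1: 9000
k=2: 0
First zero at k = 2


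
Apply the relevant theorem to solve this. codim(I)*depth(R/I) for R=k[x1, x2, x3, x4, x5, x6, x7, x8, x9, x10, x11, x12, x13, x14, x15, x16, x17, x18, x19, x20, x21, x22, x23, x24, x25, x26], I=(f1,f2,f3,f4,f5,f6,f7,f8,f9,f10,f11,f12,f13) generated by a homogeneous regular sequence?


codim=13, depth=dim(R/I)=26-13=13
Product=13*13=169


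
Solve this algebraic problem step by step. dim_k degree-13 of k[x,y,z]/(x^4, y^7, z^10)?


Need i<4, j<7, k<10 with i+j+k=13.
For each i, j ranges over max(0,13-i-9)..min(6,13-i):
  i=0: j in [4,6] -> 3
  i=1: j in [3,6] -> 4
  i=2: j in [2,6] -> 5
  i=3: j in [1,6] -> 6
H(13) = 3+4+5+6 = 18


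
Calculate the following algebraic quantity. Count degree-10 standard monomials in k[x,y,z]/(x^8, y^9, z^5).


Need i<8, j<9, k<5 with i+j+k=10.
For each i, j ranges over max(0,10-i-4)..min(8,10-i):
  i=0: j in [6,8] -> 3
  i=1: j in [5,8] -> 4
  i=2: j in [4,8] -> 5
  i=3: j in [3,7] -> 5
  i=4: j in [2,6] -> 5
  i=5: j in [1,5] -> 5
  i=6: j in [0,4] -> 5
  i=7: j in [0,3] -> 4
H(10) = 3+4+5+5+5+5+5+4 = 36


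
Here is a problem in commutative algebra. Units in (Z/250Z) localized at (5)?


Local ring = Z/125Z.
phi(125) = 5^2*(5-1) = 100


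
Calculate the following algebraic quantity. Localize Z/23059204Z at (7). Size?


7-primary part: 23059204=7^8*4
Size=7^8=5764801


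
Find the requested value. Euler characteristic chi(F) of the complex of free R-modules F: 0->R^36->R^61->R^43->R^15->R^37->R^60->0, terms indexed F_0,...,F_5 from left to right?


chi = sum (-1)^i * rank:
(-1)^0*36=36
(-1)^1*61=-61
(-1)^2*43=43
(-1)^3*15=-15
(-1)^4*37=37
(-1)^5*60=-60
chi=-20


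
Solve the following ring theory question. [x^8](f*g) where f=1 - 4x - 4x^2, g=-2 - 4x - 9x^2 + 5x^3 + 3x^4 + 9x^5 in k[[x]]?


[x^8] = sum a_i*b_j, i+j=8
Sum=0


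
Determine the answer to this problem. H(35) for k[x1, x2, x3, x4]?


C(d+n-1,n-1)=C(38,3)=8436


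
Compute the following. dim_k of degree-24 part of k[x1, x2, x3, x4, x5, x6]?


C(d+n-1,n-1)=C(29,5)=118755


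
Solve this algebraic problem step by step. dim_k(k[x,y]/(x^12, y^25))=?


Basis: x^i*y^j, i<12, j<25
12*25=300


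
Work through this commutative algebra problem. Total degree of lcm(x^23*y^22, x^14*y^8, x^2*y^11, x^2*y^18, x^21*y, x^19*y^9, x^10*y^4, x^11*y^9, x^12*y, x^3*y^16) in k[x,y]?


lcm = componentwise max:
x: max(23,14,2,2,21,19,10,11,12,3)=23
y: max(22,8,11,18,1,9,4,9,1,16)=22
Total=23+22=45


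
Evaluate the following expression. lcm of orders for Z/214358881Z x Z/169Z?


Exponent = lcm of the cyclic orders; pairwise coprime => product.
11^8*13^2=214358881*169=36226650889


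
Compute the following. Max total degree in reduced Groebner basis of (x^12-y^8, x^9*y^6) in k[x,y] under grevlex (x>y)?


LT(f1)=x^12, LT(f2)=x^9y^6, lcm=x^12y^6
S(f1,f2) = y^6*f1 - x^3*f2 = -y^14
Reduced GB = {f1, f2, y^14}; degrees 12, 15, 14
Max = 15


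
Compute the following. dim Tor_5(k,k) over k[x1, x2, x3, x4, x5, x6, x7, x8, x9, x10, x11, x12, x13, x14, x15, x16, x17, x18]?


Koszul: C(n,i)=C(18,5)=8568


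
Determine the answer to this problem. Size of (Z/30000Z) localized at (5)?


5-primary part: 30000=5^4*48
Size=5^4=625


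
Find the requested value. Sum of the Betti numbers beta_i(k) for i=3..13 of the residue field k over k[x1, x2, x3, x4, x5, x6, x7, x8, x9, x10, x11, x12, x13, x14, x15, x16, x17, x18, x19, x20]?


Koszul resolution: beta_i(k)=C(n,i), n=20
C(20,3)=1140, C(20,4)=4845, C(20,5)=15504, C(20,6)=38760, C(20,7)=77520, C(20,8)=125970, C(20,9)=167960, C(20,10)=184756, C(20,11)=167960, C(20,12)=125970, C(20,13)=77520
Sum=987905


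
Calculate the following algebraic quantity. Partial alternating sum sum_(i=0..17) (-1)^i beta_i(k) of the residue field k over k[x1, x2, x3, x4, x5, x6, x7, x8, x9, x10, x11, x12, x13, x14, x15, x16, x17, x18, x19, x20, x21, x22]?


Koszul resolution: beta_i(k)=C(n,i), n=22
sum_(i=0..p) (-1)^i C(n,i) = (-1)^p C(n-1,p)
(-1)^17*C(21,17) = (-1)^17*5985 = -5985


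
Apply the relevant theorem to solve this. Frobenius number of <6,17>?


gcd(6,17)=1 => F=ab-a-b=6*17-6-17=102-23=79


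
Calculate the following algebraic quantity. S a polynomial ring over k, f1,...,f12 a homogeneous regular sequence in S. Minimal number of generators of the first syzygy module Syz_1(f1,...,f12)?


Regular sequence => Koszul complex is the minimal free resolution.
Syz_1 minimally generated by Koszul relations f_i*e_j - f_j*e_i (i<j): mu(Syz_1) = beta_2 = C(m,2) = m(m-1)/2
m=12
12*11/2 = 66


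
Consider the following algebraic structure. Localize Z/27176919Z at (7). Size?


7-primary part: 27176919=7^7*33
Size=7^7=823543


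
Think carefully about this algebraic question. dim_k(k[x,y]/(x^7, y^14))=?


Basis: x^i*y^j, i<7, j<14
7*14=98


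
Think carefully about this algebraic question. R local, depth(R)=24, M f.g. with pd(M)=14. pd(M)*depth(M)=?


pd+depth=24
depth=24-14=10
pd*depth=14*10=140


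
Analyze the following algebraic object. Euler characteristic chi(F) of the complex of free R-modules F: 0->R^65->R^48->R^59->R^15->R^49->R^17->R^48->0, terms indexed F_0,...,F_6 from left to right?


chi = sum (-1)^i * rank:
(-1)^0*65=65
(-1)^1*48=-48
(-1)^2*59=59
(-1)^3*15=-15
(-1)^4*49=49
(-1)^5*17=-17
(-1)^6*48=48
chi=141


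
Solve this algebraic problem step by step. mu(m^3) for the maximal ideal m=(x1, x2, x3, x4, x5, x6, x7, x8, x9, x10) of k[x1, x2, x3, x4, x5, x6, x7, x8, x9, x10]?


Graded Nakayama: mu(m^d) = dim_k (m^d/m^(d+1)) = #degree-3 monomials in 10 vars
C(n+d-1,d)=C(12,3)=220


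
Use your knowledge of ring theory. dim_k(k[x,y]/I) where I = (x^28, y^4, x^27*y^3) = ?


k[x,y]/I, I = (x^28, y^4, x^27*y^3)
Rect: 28x4=112. Corner: (28-27)x(4-3)=1.
dim = 112-1 = 111


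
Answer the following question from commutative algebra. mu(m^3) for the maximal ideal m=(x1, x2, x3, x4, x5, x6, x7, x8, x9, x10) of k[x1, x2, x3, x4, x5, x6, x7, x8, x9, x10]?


Graded Nakayama: mu(m^d) = dim_k (m^d/m^(d+1)) = #degree-3 monomials in 10 vars
C(n+d-1,d)=C(12,3)=220


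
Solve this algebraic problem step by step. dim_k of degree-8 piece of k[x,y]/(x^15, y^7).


k[x,y], I = (x^15, y^7), d = 8
Need i < 15 and d-i < 7.
Range: 2 <= i <= 8.
H(8) = 7


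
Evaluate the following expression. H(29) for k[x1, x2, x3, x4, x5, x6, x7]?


C(d+n-1,n-1)=C(35,6)=1623160


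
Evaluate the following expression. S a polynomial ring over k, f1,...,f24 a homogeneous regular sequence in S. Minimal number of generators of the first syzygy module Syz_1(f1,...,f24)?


Regular sequence => Koszul complex is the minimal free resolution.
Syz_1 minimally generated by Koszul relations f_i*e_j - f_j*e_i (i<j): mu(Syz_1) = beta_2 = C(m,2) = m(m-1)/2
m=24
24*23/2 = 276


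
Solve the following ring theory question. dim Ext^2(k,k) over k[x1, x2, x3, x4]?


C(n,i)=C(4,2)=6


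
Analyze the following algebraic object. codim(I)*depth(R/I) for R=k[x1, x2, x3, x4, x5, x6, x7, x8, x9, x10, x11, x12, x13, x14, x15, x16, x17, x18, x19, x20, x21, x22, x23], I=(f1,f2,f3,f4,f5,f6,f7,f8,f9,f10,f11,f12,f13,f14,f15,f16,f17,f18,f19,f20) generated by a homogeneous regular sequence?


codim=20, depth=dim(R/I)=23-20=3
Product=20*3=60


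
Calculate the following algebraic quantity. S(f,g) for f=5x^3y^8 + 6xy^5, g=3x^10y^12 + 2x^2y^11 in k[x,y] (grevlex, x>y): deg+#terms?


LT(f)=5x^3y^8, LT(g)=3x^10y^12
lcm(LM)=x^10y^12
S(f,g) (scaled by 15 to clear denominators) = 3x^7y^4*f - 5*g = 18x^8y^9 - 10x^2y^11
2 terms, deg 17.
17+2=19


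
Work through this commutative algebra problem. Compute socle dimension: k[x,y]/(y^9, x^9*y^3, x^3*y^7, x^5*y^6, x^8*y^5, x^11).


Socle = ann(m) = span of standard monomials u with x*u, y*u in I (staircase corners).
Minimal generators: x^11, x^9*y^3, x^8*y^5, x^5*y^6, x^3*y^7, y^9
Corners: x^2y^8, x^4y^6, x^7y^5, x^8y^4, x^10y^2
Socle dim=5


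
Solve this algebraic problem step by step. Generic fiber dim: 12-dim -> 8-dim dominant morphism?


dim(fiber)=dim(X)-dim(Y)=12-8=4


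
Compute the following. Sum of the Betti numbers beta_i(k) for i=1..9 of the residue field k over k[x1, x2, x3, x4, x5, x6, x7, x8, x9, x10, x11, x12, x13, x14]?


Koszul resolution: beta_i(k)=C(n,i), n=14
C(14,1)=14, C(14,2)=91, C(14,3)=364, C(14,4)=1001, C(14,5)=2002, C(14,6)=3003, C(14,7)=3432, C(14,8)=3003, C(14,9)=2002
Sum=14912


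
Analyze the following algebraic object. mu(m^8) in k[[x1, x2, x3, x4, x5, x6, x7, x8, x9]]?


C(n+d-1,d)=C(16,8)=12870


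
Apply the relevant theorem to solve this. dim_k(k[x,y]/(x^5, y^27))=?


Basis: x^i*y^j, i<5, j<27
5*27=135


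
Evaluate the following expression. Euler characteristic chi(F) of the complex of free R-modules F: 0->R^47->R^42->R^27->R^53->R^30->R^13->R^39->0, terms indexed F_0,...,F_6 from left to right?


chi = sum (-1)^i * rank:
(-1)^0*47=47
(-1)^1*42=-42
(-1)^2*27=27
(-1)^3*53=-53
(-1)^4*30=30
(-1)^5*13=-13
(-1)^6*39=39
chi=35


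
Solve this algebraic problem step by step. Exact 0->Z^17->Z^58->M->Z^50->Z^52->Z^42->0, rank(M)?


Alt sum=0:
(-1)^0*17 + (-1)^1*58 + (-1)^2*? + (-1)^3*50 + (-1)^4*52 + (-1)^5*42=0
rank(M)=81


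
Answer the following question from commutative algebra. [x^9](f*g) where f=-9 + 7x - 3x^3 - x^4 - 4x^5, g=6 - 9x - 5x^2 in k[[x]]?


[x^9] = sum a_i*b_j, i+j=9
Sum=0


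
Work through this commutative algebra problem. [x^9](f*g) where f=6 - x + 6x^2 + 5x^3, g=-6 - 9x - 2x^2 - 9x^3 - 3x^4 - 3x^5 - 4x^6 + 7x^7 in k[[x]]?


[x^9] = sum a_i*b_j, i+j=9
  6*7=42
  5*-4=-20
Sum=22


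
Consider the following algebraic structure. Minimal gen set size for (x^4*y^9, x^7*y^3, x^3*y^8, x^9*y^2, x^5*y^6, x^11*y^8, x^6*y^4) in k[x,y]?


Remove redundant (divisible by others).
x^4*y^9 redundant.
x^11*y^8 redundant.
Min: x^9*y^2, x^7*y^3, x^6*y^4, x^5*y^6, x^3*y^8
Count=5


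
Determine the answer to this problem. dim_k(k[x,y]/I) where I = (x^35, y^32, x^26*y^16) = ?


k[x,y]/I, I = (x^35, y^32, x^26*y^16)
Rect: 35x32=1120. Corner: (35-26)x(32-16)=144.
dim = 1120-144 = 976


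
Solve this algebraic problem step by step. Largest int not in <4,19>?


gcd(4,19)=1 => F=ab-a-b=4*19-4-19=76-23=53


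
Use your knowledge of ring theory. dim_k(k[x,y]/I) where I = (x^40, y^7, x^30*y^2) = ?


k[x,y]/I, I = (x^40, y^7, x^30*y^2)
Rect: 40x7=280. Corner: (40-30)x(7-2)=50.
dim = 280-50 = 230


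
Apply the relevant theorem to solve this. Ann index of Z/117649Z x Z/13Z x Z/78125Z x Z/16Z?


Exponent = lcm of the cyclic orders; pairwise coprime => product.
7^6*13^1*5^7*2^4=117649*13*78125*16=1911796250000


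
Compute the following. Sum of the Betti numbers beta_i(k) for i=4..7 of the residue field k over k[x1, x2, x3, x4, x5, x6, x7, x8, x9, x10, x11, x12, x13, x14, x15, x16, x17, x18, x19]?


Koszul resolution: beta_i(k)=C(n,i), n=19
C(19,4)=3876, C(19,5)=11628, C(19,6)=27132, C(19,7)=50388
Sum=93024


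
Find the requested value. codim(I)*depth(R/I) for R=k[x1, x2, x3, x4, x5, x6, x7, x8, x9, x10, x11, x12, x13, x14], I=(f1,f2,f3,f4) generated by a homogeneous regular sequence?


codim=4, depth=dim(R/I)=14-4=10
Product=4*10=40


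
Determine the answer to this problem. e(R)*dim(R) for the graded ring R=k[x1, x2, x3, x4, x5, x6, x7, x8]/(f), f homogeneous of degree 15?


e(R)=deg(f)=15, dim(R)=8-1=7
e*dim=15*7=105


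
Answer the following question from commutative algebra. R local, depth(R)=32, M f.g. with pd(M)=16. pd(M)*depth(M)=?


pd+depth=32
depth=32-16=16
pd*depth=16*16=256


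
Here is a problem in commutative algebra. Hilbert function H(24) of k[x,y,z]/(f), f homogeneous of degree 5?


C(26,2)-C(21,2)=325-210=115


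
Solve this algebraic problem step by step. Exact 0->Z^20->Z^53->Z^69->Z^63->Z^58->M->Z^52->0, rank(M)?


Alt sum=0:
(-1)^0*20 + (-1)^1*53 + (-1)^2*69 + (-1)^3*63 + (-1)^4*58 + (-1)^5*? + (-1)^6*52=0
rank(M)=83


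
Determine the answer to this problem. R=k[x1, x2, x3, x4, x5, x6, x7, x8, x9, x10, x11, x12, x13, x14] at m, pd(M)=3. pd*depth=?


pd+depth=14
depth=14-3=11
pd*depth=3*11=33


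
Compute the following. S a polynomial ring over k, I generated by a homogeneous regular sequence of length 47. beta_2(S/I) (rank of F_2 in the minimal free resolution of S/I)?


Regular sequence => Koszul complex is the minimal free resolution.
Syz_1 minimally generated by Koszul relations f_i*e_j - f_j*e_i (i<j): mu(Syz_1) = beta_2 = C(m,2) = m(m-1)/2
m=47
47*46/2 = 1081


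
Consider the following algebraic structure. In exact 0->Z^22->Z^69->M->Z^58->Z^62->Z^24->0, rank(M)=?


Alt sum=0:
(-1)^0*22 + (-1)^1*69 + (-1)^2*? + (-1)^3*58 + (-1)^4*62 + (-1)^5*24=0
rank(M)=67


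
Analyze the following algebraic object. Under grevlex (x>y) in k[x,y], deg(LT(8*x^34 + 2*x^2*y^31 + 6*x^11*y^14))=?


LT: 8*x^34
deg_x=34, deg_y=0
Total=34+0=34


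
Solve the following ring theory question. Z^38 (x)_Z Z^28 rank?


rank(M(x)N) = rank(M)*rank(N)
38*28 = 1064


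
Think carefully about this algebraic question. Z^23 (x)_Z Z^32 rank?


rank(M(x)N) = rank(M)*rank(N)
23*32 = 736


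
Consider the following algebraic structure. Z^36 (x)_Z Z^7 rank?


rank(M(x)N) = rank(M)*rank(N)
36*7 = 252


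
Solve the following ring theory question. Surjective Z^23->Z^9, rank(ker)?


rank(ker) = 23-9 = 14


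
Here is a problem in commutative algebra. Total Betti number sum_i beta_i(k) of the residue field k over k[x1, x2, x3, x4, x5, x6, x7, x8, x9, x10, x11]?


Koszul resolution: beta_i(k)=C(n,i), n=11
sum_i C(11,i) = 2^11 = 2048


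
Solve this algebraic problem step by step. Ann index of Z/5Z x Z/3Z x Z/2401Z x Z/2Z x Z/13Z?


Exponent = lcm of the cyclic orders; pairwise coprime => product.
5^1*3^1*7^4*2^1*13^1=5*3*2401*2*13=936390


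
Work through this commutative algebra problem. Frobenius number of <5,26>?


gcd(5,26)=1 => F=ab-a-b=5*26-5-26=130-31=99


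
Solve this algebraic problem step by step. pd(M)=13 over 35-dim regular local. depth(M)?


pd+depth=depth(R)=35
depth=35-13=22


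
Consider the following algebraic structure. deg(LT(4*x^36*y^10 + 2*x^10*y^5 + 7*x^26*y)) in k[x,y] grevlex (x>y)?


LT: 4*x^36*y^10
deg_x=36, deg_y=10
Total=36+10=46


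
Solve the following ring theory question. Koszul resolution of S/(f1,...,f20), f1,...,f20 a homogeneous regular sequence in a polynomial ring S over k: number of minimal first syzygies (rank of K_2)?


Regular sequence => Koszul complex is the minimal free resolution.
Syz_1 minimally generated by Koszul relations f_i*e_j - f_j*e_i (i<j): mu(Syz_1) = beta_2 = C(m,2) = m(m-1)/2
m=20
20*19/2 = 190


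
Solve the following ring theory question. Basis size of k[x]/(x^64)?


Basis: 1,x,...,x^63
dim=64


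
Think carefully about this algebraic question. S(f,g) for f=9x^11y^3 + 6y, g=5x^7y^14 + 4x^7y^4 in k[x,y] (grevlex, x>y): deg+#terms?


LT(f)=9x^11y^3, LT(g)=5x^7y^14
lcm(LM)=x^11y^14
S(f,g) (scaled by 45 to clear denominators) = 5y^11*f - 9x^4*g = -36x^11y^4 + 30y^12
2 terms, deg 15.
15+2=17


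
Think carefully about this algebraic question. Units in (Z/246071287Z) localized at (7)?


Local ring = Z/16807Z.
phi(16807) = 7^4*(7-1) = 14406


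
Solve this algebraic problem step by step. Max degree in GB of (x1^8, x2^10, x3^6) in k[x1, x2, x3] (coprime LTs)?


Pure powers, coprime LTs => already GB.
Degrees: 8, 10, 6
Max=10


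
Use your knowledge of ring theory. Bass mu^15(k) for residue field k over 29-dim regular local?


C(n,i)=C(29,15)=77558760


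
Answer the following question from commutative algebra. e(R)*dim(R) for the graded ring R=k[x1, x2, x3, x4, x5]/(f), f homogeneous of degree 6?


e(R)=deg(f)=6, dim(R)=5-1=4
e*dim=6*4=24


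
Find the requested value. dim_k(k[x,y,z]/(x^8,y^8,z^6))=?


Basis: x^iy^jz^k, i<8,j<8,k<6
8*8*6=384


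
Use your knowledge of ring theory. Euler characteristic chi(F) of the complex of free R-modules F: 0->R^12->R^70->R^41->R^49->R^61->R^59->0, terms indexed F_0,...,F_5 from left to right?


chi = sum (-1)^i * rank:
(-1)^0*12=12
(-1)^1*70=-70
(-1)^2*41=41
(-1)^3*49=-49
(-1)^4*61=61
(-1)^5*59=-59
chi=-64


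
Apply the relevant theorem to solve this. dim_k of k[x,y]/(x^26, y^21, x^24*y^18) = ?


k[x,y]/I, I = (x^26, y^21, x^24*y^18)
Rect: 26x21=546. Corner: (26-24)x(21-18)=6.
dim = 546-6 = 540


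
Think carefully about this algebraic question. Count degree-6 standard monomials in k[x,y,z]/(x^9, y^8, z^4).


Need i<9, j<8, k<4 with i+j+k=6.
For each i, j ranges over max(0,6-i-3)..min(7,6-i):
  i=0: j in [3,6] -> 4
  i=1: j in [2,5] -> 4
  i=2: j in [1,4] -> 4
  i=3: j in [0,3] -> 4
  i=4: j in [0,2] -> 3
  i=5: j in [0,1] -> 2
  i=6: j in [0,0] -> 1
H(6) = 4+4+4+4+3+2+1 = 22


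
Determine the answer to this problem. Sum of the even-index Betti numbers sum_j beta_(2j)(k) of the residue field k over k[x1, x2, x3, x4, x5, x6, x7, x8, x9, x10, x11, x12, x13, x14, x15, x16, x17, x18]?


Koszul resolution: beta_i(k)=C(n,i), n=18
sum_even C(18,i) = 2^(n-1) = 2^17 = 131072


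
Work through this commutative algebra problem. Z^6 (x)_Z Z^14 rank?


rank(M(x)N) = rank(M)*rank(N)
6*14 = 84


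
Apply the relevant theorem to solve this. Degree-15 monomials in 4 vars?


C(d+n-1,n-1)=C(18,3)=816


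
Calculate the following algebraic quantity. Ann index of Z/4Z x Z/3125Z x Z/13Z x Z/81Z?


Exponent = lcm of the cyclic orders; pairwise coprime => product.
2^2*5^5*13^1*3^4=4*3125*13*81=13162500


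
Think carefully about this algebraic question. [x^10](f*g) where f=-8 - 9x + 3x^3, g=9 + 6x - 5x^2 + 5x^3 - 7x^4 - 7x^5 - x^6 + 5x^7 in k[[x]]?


[x^10] = sum a_i*b_j, i+j=10
  3*5=15
Sum=15


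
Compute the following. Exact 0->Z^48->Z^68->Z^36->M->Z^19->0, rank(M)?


Alt sum=0:
(-1)^0*48 + (-1)^1*68 + (-1)^2*36 + (-1)^3*? + (-1)^4*19=0
rank(M)=35


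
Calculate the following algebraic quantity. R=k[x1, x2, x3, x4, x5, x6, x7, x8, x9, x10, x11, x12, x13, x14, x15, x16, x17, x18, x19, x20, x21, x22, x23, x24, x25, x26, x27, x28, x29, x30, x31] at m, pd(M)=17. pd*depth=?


pd+depth=31
depth=31-17=14
pd*depth=17*14=238


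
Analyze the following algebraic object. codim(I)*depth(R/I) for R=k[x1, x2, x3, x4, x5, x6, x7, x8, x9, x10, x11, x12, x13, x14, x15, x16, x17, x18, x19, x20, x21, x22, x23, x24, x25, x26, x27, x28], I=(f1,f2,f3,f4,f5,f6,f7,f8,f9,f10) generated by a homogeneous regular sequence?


codim=10, depth=dim(R/I)=28-10=18
Product=10*18=180


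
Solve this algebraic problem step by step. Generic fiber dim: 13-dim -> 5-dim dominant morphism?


dim(fiber)=dim(X)-dim(Y)=13-5=8


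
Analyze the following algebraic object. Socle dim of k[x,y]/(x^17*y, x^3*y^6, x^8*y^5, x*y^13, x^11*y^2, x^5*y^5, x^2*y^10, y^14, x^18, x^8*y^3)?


Socle = ann(m) = span of standard monomials u with x*u, y*u in I (staircase corners).
Redundant generators: x^8*y^5
Minimal generators: x^18, x^17*y, x^11*y^2, x^8*y^3, x^5*y^5, x^3*y^6, x^2*y^10, x*y^13, y^14
Corners: y^13, xy^12, x^2y^9, x^4y^5, x^7y^4, x^10y^2, x^16y, x^17
Socle dim=8


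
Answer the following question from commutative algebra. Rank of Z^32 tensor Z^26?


rank(M(x)N) = rank(M)*rank(N)
32*26 = 832


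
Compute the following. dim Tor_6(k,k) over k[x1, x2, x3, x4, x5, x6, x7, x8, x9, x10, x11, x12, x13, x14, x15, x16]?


Koszul: C(n,i)=C(16,6)=8008


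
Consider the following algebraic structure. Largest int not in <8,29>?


gcd(8,29)=1 => F=ab-a-b=8*29-8-29=232-37=195


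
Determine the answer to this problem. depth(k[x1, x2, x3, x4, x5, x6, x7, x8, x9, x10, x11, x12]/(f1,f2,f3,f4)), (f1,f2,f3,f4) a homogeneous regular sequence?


depth(R)=12
depth(R/I)=12-4=8


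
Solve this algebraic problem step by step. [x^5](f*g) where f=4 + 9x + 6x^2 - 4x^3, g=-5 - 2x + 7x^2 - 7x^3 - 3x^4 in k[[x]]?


[x^5] = sum a_i*b_j, i+j=5
  9*-3=-27
  6*-7=-42
  -4*7=-28
Sum=-97


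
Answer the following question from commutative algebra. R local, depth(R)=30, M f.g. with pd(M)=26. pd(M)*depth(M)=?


pd+depth=30
depth=30-26=4
pd*depth=26*4=104


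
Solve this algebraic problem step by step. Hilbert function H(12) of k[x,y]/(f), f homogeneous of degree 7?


H(t)=d for t>=d-1.
d=7, t=12
H(12)=7


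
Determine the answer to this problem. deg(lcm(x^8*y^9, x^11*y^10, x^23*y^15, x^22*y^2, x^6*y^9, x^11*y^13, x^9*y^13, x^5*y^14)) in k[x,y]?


lcm = componentwise max:
x: max(8,11,23,22,6,11,9,5)=23
y: max(9,10,15,2,9,13,13,14)=15
Total=23+15=38


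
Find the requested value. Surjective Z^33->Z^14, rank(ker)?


rank(ker) = 33-14 = 19


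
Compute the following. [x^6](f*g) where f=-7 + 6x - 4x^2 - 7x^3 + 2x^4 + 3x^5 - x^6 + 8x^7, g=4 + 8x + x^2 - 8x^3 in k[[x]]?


[x^6] = sum a_i*b_j, i+j=6
  -7*-8=56
  2*1=2
  3*8=24
  -1*4=-4
Sum=78


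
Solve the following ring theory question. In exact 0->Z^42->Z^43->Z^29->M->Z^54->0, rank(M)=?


Alt sum=0:
(-1)^0*42 + (-1)^1*43 + (-1)^2*29 + (-1)^3*? + (-1)^4*54=0
rank(M)=82


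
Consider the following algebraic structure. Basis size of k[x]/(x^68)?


Basis: 1,x,...,x^67
dim=68


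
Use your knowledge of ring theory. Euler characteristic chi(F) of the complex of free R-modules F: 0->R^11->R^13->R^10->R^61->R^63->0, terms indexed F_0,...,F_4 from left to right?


chi = sum (-1)^i * rank:
(-1)^0*11=11
(-1)^1*13=-13
(-1)^2*10=10
(-1)^3*61=-61
(-1)^4*63=63
chi=10


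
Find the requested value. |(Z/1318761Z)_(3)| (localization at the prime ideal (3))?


3-primary part: 1318761=3^9*67
Size=3^9=19683


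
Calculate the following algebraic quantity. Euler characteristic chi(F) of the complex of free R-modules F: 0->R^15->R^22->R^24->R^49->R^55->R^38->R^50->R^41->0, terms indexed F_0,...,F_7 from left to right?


chi = sum (-1)^i * rank:
(-1)^0*15=15
(-1)^1*22=-22
(-1)^2*24=24
(-1)^3*49=-49
(-1)^4*55=55
(-1)^5*38=-38
(-1)^6*50=50
(-1)^7*41=-41
chi=-6


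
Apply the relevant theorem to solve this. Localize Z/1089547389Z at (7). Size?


7-primary part: 1089547389=7^9*27
Size=7^9=40353607


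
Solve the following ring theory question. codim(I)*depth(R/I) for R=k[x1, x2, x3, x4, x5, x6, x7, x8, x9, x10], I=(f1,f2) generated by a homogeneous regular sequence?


codim=2, depth=dim(R/I)=10-2=8
Product=2*8=16


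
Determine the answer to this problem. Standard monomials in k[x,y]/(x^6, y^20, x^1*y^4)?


k[x,y]/I, I = (x^6, y^20, x^1*y^4)
Rect: 6x20=120. Corner: (6-1)x(20-4)=80.
dim = 120-80 = 40


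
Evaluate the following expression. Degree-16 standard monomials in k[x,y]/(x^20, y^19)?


k[x,y], I = (x^20, y^19), d = 16
Need i < 20 and d-i < 19.
Range: 0 <= i <= 16.
H(16) = 17


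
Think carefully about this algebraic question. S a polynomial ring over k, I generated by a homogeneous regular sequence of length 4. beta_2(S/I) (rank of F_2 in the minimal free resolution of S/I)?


Regular sequence => Koszul complex is the minimal free resolution.
Syz_1 minimally generated by Koszul relations f_i*e_j - f_j*e_i (i<j): mu(Syz_1) = beta_2 = C(m,2) = m(m-1)/2
m=4
4*3/2 = 6


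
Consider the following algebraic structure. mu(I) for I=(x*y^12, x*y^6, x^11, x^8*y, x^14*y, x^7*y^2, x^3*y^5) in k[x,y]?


Remove redundant (divisible by others).
x^14*y redundant.
x*y^12 redundant.
Min: x^11, x^8*y, x^7*y^2, x^3*y^5, x*y^6
Count=5


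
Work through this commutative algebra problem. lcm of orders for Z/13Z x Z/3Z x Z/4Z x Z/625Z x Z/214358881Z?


Exponent = lcm of the cyclic orders; pairwise coprime => product.
13^1*3^1*2^2*5^4*11^8=13*3*4*625*214358881=20899990897500


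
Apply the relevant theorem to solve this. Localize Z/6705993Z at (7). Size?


7-primary part: 6705993=7^6*57
Size=7^6=117649


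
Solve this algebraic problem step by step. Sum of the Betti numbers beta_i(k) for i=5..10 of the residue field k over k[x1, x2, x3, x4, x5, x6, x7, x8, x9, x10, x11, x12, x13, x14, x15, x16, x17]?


Koszul resolution: beta_i(k)=C(n,i), n=17
C(17,5)=6188, C(17,6)=12376, C(17,7)=19448, C(17,8)=24310, C(17,9)=24310, C(17,10)=19448
Sum=106080


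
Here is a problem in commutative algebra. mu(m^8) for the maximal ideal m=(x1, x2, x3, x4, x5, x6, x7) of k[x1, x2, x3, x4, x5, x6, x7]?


Graded Nakayama: mu(m^d) = dim_k (m^d/m^(d+1)) = #degree-8 monomials in 7 vars
C(n+d-1,d)=C(14,8)=3003


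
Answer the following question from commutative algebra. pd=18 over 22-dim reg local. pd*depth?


pd+depth=22
depth=22-18=4
pd*depth=18*4=72


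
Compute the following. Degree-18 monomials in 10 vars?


C(d+n-1,n-1)=C(27,9)=4686825


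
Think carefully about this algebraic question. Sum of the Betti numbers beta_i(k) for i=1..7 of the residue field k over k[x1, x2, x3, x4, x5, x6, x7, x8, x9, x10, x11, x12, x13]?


Koszul resolution: beta_i(k)=C(n,i), n=13
C(13,1)=13, C(13,2)=78, C(13,3)=286, C(13,4)=715, C(13,5)=1287, C(13,6)=1716, C(13,7)=1716
Sum=5811


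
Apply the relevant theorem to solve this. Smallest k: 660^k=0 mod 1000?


660^k mod 1000:
k=1: 660
k=2: 600
k=3: 0
First zero at k = 3


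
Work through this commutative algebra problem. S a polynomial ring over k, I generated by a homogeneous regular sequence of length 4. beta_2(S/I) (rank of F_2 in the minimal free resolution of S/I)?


Regular sequence => Koszul complex is the minimal free resolution.
Syz_1 minimally generated by Koszul relations f_i*e_j - f_j*e_i (i<j): mu(Syz_1) = beta_2 = C(m,2) = m(m-1)/2
m=4
4*3/2 = 6


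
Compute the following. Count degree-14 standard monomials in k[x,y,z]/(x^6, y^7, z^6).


Need i<6, j<7, k<6 with i+j+k=14.
For each i, j ranges over max(0,14-i-5)..min(6,14-i):
  i=0: j in [9,6] -> 0
  i=1: j in [8,6] -> 0
  i=2: j in [7,6] -> 0
  i=3: j in [6,6] -> 1
  i=4: j in [5,6] -> 2
  i=5: j in [4,6] -> 3
H(14) = 0+0+0+1+2+3 = 6


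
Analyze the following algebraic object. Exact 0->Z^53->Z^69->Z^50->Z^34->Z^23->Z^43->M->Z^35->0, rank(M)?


Alt sum=0:
(-1)^0*53 + (-1)^1*69 + (-1)^2*50 + (-1)^3*34 + (-1)^4*23 + (-1)^5*43 + (-1)^6*? + (-1)^7*35=0
rank(M)=55


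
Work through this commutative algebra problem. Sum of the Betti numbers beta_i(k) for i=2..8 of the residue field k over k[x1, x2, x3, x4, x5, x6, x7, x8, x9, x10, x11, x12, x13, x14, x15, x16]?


Koszul resolution: beta_i(k)=C(n,i), n=16
C(16,2)=120, C(16,3)=560, C(16,4)=1820, C(16,5)=4368, C(16,6)=8008, C(16,7)=11440, C(16,8)=12870
Sum=39186


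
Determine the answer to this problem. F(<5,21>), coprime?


gcd(5,21)=1 => F=ab-a-b=5*21-5-21=105-26=79


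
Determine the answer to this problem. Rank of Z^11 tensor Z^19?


rank(M(x)N) = rank(M)*rank(N)
11*19 = 209


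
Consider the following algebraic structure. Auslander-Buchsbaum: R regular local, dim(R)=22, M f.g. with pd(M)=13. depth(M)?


pd+depth=depth(R)=22
depth=22-13=9


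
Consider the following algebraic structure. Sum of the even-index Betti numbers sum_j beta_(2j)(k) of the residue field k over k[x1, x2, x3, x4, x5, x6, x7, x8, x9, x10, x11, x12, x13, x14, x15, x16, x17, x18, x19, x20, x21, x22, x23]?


Koszul resolution: beta_i(k)=C(n,i), n=23
sum_even C(23,i) = 2^(n-1) = 2^22 = 4194304


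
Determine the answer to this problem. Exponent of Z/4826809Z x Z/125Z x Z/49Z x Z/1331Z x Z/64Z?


Exponent = lcm of the cyclic orders; pairwise coprime => product.
13^6*5^3*7^2*11^3*2^6=4826809*125*49*1331*64=2518397249368000


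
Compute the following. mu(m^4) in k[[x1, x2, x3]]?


C(n+d-1,d)=C(6,4)=15


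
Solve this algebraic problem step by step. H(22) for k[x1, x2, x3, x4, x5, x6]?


C(d+n-1,n-1)=C(27,5)=80730


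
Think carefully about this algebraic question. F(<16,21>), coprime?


gcd(16,21)=1 => F=ab-a-b=16*21-16-21=336-37=299


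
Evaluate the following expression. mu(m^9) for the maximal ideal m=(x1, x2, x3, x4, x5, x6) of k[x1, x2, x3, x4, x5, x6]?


Graded Nakayama: mu(m^d) = dim_k (m^d/m^(d+1)) = #degree-9 monomials in 6 vars
C(n+d-1,d)=C(14,9)=2002


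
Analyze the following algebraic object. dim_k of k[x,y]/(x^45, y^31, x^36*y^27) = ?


k[x,y]/I, I = (x^45, y^31, x^36*y^27)
Rect: 45x31=1395. Corner: (45-36)x(31-27)=36.
dim = 1395-36 = 1359


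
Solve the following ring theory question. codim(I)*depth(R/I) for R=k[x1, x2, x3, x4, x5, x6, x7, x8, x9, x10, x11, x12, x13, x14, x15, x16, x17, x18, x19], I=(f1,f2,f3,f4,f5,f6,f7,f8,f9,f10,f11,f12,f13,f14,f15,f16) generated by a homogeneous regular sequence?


codim=16, depth=dim(R/I)=19-16=3
Product=16*3=48


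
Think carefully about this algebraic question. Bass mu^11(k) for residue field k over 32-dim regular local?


C(n,i)=C(32,11)=129024480


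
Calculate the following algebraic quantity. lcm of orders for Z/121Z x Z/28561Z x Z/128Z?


Exponent = lcm of the cyclic orders; pairwise coprime => product.
11^2*13^4*2^7=121*28561*128=442352768


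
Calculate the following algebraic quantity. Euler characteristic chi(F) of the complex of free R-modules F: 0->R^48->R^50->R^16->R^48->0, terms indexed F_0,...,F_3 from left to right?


chi = sum (-1)^i * rank:
(-1)^0*48=48
(-1)^1*50=-50
(-1)^2*16=16
(-1)^3*48=-48
chi=-34


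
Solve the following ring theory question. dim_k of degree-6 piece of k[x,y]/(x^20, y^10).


k[x,y], I = (x^20, y^10), d = 6
Need i < 20 and d-i < 10.
Range: 0 <= i <= 6.
H(6) = 7


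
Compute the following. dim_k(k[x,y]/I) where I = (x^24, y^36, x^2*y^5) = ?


k[x,y]/I, I = (x^24, y^36, x^2*y^5)
Rect: 24x36=864. Corner: (24-2)x(36-5)=682.
dim = 864-682 = 182


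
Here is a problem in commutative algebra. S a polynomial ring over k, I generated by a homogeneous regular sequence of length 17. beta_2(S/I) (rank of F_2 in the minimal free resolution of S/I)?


Regular sequence => Koszul complex is the minimal free resolution.
Syz_1 minimally generated by Koszul relations f_i*e_j - f_j*e_i (i<j): mu(Syz_1) = beta_2 = C(m,2) = m(m-1)/2
m=17
17*16/2 = 136


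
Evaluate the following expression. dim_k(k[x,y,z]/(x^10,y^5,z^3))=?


Basis: x^iy^jz^k, i<10,j<5,k<3
10*5*3=150


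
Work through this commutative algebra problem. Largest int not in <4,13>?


gcd(4,13)=1 => F=ab-a-b=4*13-4-13=52-17=35


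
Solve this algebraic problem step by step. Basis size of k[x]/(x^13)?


Basis: 1,x,...,x^12
dim=13


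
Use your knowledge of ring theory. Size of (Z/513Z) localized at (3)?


3-primary part: 513=3^3*19
Size=3^3=27


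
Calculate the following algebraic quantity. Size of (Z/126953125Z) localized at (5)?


5-primary part: 126953125=5^10*13
Size=5^10=9765625


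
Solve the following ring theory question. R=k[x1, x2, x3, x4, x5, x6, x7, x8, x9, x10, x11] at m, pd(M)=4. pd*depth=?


pd+depth=11
depth=11-4=7
pd*depth=4*7=28


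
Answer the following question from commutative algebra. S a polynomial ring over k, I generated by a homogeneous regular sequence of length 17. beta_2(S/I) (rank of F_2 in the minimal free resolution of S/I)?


Regular sequence => Koszul complex is the minimal free resolution.
Syz_1 minimally generated by Koszul relations f_i*e_j - f_j*e_i (i<j): mu(Syz_1) = beta_2 = C(m,2) = m(m-1)/2
m=17
17*16/2 = 136


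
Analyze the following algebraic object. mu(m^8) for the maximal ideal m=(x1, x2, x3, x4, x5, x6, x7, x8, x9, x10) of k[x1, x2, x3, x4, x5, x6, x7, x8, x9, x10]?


Graded Nakayama: mu(m^d) = dim_k (m^d/m^(d+1)) = #degree-8 monomials in 10 vars
C(n+d-1,d)=C(17,8)=24310


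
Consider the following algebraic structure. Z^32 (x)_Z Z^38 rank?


rank(M(x)N) = rank(M)*rank(N)
32*38 = 1216


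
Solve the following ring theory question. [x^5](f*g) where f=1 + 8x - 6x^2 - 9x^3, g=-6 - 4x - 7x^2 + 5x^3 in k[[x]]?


[x^5] = sum a_i*b_j, i+j=5
  -6*5=-30
  -9*-7=63
Sum=33


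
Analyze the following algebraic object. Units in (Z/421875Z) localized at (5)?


Local ring = Z/15625Z.
phi(15625) = 5^5*(5-1) = 12500


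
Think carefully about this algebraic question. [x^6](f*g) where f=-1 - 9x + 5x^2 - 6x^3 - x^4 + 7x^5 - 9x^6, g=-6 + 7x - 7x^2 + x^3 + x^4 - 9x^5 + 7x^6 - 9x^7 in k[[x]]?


[x^6] = sum a_i*b_j, i+j=6
  -1*7=-7
  -9*-9=81
  5*1=5
  -6*1=-6
  -1*-7=7
  7*7=49
  -9*-6=54
Sum=183


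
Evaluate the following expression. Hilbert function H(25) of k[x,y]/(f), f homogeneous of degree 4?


H(t)=d for t>=d-1.
d=4, t=25
H(25)=4


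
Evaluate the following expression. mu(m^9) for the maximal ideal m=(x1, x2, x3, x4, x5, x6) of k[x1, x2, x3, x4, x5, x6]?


Graded Nakayama: mu(m^d) = dim_k (m^d/m^(d+1)) = #degree-9 monomials in 6 vars
C(n+d-1,d)=C(14,9)=2002


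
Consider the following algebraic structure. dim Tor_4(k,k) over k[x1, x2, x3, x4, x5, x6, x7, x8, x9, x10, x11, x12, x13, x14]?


Koszul: C(n,i)=C(14,4)=1001


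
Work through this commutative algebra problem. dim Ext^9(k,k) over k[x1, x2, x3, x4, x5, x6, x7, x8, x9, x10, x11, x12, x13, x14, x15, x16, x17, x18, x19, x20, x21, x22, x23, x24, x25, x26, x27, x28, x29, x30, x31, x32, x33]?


C(n,i)=C(33,9)=38567100


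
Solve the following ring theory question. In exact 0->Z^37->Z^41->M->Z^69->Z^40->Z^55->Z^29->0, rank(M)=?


Alt sum=0:
(-1)^0*37 + (-1)^1*41 + (-1)^2*? + (-1)^3*69 + (-1)^4*40 + (-1)^5*55 + (-1)^6*29=0
rank(M)=59


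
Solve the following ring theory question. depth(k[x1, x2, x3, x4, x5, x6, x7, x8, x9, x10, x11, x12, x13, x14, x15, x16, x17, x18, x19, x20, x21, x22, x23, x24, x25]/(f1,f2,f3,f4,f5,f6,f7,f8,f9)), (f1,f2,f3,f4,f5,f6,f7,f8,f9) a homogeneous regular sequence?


depth(R)=25
depth(R/I)=25-9=16


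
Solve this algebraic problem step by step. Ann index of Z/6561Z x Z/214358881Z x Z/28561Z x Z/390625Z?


Exponent = lcm of the cyclic orders; pairwise coprime => product.
3^8*11^8*13^4*5^8=6561*214358881*28561*390625=15690795525617656640625


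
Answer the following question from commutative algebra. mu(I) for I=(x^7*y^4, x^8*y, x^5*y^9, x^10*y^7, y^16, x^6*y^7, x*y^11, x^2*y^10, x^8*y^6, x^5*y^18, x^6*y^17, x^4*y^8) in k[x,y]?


Remove redundant (divisible by others).
x^5*y^9 redundant.
x^5*y^18 redundant.
x^6*y^17 redundant.
x^8*y^6 redundant.
x^10*y^7 redundant.
Min: x^8*y, x^7*y^4, x^6*y^7, x^4*y^8, x^2*y^10, x*y^11, y^16
Count=7


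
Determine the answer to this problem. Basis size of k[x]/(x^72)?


Basis: 1,x,...,x^71
dim=72


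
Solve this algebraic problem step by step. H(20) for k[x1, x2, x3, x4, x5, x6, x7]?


C(d+n-1,n-1)=C(26,6)=230230


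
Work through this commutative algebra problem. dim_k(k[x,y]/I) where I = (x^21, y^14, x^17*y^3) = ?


k[x,y]/I, I = (x^21, y^14, x^17*y^3)
Rect: 21x14=294. Corner: (21-17)x(14-3)=44.
dim = 294-44 = 250


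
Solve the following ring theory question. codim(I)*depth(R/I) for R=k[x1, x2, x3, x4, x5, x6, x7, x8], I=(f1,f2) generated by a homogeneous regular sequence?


codim=2, depth=dim(R/I)=8-2=6
Product=2*6=12


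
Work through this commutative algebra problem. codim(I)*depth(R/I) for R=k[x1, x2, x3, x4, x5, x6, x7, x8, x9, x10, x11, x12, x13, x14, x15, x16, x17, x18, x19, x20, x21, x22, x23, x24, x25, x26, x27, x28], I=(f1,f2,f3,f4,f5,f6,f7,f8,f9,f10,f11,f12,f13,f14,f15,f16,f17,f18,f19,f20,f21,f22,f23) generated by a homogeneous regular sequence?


codim=23, depth=dim(R/I)=28-23=5
Product=23*5=115


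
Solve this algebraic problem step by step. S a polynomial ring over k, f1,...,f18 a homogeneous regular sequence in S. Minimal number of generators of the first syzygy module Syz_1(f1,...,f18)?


Regular sequence => Koszul complex is the minimal free resolution.
Syz_1 minimally generated by Koszul relations f_i*e_j - f_j*e_i (i<j): mu(Syz_1) = beta_2 = C(m,2) = m(m-1)/2
m=18
18*17/2 = 153


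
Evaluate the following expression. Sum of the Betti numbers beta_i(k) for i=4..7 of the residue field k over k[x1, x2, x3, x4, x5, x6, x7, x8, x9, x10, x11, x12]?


Koszul resolution: beta_i(k)=C(n,i), n=12
C(12,4)=495, C(12,5)=792, C(12,6)=924, C(12,7)=792
Sum=3003


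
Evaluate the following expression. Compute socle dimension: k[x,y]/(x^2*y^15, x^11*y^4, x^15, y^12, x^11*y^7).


Socle = ann(m) = span of standard monomials u with x*u, y*u in I (staircase corners).
Redundant generators: x^11*y^7, x^2*y^15
Minimal generators: x^15, x^11*y^4, y^12
Corners: x^10y^11, x^14y^3
Socle dim=2


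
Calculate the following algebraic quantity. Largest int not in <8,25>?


gcd(8,25)=1 => F=ab-a-b=8*25-8-25=200-33=167


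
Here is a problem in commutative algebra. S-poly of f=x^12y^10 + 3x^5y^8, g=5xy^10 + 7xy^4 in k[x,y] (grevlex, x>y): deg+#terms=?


LT(f)=x^12y^10, LT(g)=5xy^10
lcm(LM)=x^12y^10
S(f,g) (scaled by 5 to clear denominators) = 5*f - x^11*g = -7x^12y^4 + 15x^5y^8
2 terms, deg 16.
16+2=18


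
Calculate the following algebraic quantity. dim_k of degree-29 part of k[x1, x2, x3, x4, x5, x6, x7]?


C(d+n-1,n-1)=C(35,6)=1623160
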